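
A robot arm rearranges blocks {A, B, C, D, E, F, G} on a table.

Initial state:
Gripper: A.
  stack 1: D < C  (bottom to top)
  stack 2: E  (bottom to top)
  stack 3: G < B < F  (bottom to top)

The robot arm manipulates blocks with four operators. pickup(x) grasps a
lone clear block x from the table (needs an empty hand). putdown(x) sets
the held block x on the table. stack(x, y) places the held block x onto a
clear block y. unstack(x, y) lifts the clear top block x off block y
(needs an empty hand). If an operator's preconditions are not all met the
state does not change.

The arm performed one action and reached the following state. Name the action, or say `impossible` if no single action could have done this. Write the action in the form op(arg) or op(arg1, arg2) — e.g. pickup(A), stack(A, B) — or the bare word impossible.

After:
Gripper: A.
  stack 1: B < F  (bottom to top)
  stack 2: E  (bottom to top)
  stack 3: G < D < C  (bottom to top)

impossible

target: towers=[B/F; E; G/D/C] holding=A
        putdown(A) → towers=[A; D/C; E; G/B/F] holding=-
       stack(A, F) → towers=[D/C; E; G/B/F/A] holding=-
       stack(A, E) → towers=[D/C; E/A; G/B/F] holding=-
       stack(A, C) → towers=[D/C/A; E; G/B/F] holding=-
none of the 4 applicable actions match → impossible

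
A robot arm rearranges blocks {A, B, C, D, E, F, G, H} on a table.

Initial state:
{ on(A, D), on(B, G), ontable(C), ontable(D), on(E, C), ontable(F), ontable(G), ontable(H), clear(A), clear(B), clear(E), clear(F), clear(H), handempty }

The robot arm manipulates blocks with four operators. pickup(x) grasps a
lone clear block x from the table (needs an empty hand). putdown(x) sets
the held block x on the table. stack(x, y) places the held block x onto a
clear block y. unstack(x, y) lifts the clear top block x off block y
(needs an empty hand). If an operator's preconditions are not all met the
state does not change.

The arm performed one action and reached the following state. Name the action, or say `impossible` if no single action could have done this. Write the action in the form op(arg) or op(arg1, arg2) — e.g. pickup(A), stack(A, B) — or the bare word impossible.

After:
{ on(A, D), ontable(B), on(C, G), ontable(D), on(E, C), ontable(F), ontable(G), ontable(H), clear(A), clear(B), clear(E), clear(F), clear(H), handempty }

impossible

target: towers=[B; D/A; F; G/C/E; H] holding=-
     unstack(A, D) → towers=[C/E; D; F; G/B; H] holding=A
     unstack(E, C) → towers=[C; D/A; F; G/B; H] holding=E
         pickup(H) → towers=[C/E; D/A; F; G/B] holding=H
     unstack(B, G) → towers=[C/E; D/A; F; G; H] holding=B
         pickup(F) → towers=[C/E; D/A; G/B; H] holding=F
none of the 5 applicable actions match → impossible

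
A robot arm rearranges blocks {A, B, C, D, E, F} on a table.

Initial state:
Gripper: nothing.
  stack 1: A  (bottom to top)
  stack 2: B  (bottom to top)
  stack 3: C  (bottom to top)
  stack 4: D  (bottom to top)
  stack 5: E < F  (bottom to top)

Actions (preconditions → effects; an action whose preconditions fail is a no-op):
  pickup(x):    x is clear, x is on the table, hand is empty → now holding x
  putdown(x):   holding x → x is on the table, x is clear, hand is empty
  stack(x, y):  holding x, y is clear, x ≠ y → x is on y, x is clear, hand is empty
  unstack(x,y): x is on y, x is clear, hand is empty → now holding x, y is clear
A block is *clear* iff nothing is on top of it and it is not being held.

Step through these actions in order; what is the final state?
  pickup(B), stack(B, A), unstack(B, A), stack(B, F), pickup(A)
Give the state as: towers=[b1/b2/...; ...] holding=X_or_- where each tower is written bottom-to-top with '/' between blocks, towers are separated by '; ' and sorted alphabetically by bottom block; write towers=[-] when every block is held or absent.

step 1 (pickup(B)): towers=[A; C; D; E/F] holding=B
step 2 (stack(B, A)): towers=[A/B; C; D; E/F] holding=-
step 3 (unstack(B, A)): towers=[A; C; D; E/F] holding=B
step 4 (stack(B, F)): towers=[A; C; D; E/F/B] holding=-
step 5 (pickup(A)): towers=[C; D; E/F/B] holding=A

towers=[C; D; E/F/B] holding=A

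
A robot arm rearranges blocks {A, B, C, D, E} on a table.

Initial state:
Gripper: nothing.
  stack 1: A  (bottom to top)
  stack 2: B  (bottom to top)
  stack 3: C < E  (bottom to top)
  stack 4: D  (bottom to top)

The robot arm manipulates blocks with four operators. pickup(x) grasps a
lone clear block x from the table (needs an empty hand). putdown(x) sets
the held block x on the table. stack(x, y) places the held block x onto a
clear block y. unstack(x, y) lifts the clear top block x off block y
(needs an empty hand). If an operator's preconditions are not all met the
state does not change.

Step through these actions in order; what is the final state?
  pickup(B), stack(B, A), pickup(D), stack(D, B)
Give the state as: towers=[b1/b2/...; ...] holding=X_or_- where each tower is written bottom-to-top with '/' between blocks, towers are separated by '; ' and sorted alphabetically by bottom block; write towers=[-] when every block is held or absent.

towers=[A/B/D; C/E] holding=-

step 1 (pickup(B)): towers=[A; C/E; D] holding=B
step 2 (stack(B, A)): towers=[A/B; C/E; D] holding=-
step 3 (pickup(D)): towers=[A/B; C/E] holding=D
step 4 (stack(D, B)): towers=[A/B/D; C/E] holding=-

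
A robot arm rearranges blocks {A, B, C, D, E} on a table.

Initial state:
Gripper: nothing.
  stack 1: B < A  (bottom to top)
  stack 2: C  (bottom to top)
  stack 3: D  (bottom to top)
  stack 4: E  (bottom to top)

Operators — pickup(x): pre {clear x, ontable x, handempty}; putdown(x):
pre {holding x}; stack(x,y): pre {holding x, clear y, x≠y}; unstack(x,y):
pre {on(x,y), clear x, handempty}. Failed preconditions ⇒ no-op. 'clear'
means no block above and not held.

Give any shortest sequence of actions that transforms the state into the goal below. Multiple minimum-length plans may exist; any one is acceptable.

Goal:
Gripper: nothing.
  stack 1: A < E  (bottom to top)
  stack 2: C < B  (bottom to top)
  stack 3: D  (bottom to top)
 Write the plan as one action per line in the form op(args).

unstack(A, B)
putdown(A)
pickup(B)
stack(B, C)
pickup(E)
stack(E, A)

step 1 (unstack(A, B)): towers=[B; C; D; E] holding=A
step 2 (putdown(A)): towers=[A; B; C; D; E] holding=-
step 3 (pickup(B)): towers=[A; C; D; E] holding=B
step 4 (stack(B, C)): towers=[A; C/B; D; E] holding=-
step 5 (pickup(E)): towers=[A; C/B; D] holding=E
step 6 (stack(E, A)): towers=[A/E; C/B; D] holding=-
goal check: towers=[A/E; C/B; D] holding=- — reached (length 6, optimal by BFS)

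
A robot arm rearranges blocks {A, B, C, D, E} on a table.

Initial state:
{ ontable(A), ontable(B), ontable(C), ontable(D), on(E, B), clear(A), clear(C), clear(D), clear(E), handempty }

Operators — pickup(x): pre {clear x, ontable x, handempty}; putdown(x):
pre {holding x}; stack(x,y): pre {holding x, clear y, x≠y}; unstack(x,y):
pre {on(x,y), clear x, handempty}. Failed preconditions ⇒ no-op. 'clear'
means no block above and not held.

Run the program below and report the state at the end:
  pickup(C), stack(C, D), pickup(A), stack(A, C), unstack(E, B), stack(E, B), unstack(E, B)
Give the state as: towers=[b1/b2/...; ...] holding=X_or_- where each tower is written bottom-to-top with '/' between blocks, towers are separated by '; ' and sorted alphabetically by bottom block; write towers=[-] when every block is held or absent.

step 1 (pickup(C)): towers=[A; B/E; D] holding=C
step 2 (stack(C, D)): towers=[A; B/E; D/C] holding=-
step 3 (pickup(A)): towers=[B/E; D/C] holding=A
step 4 (stack(A, C)): towers=[B/E; D/C/A] holding=-
step 5 (unstack(E, B)): towers=[B; D/C/A] holding=E
step 6 (stack(E, B)): towers=[B/E; D/C/A] holding=-
step 7 (unstack(E, B)): towers=[B; D/C/A] holding=E

towers=[B; D/C/A] holding=E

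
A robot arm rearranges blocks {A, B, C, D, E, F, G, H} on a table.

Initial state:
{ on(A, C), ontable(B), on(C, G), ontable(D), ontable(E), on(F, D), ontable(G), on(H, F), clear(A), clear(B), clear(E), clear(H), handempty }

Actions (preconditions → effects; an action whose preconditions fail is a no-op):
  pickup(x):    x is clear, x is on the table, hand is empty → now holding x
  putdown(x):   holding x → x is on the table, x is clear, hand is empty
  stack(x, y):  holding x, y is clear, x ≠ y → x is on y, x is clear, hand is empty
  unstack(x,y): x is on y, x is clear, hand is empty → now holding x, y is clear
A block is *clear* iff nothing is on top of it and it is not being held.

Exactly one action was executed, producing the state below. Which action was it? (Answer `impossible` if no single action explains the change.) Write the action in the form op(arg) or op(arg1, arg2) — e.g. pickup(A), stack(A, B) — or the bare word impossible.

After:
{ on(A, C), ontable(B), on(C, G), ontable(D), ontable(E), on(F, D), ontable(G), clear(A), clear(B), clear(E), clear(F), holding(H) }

target: towers=[B; D/F; E; G/C/A] holding=H
     unstack(A, C) → towers=[B; D/F/H; E; G/C] holding=A
         pickup(E) → towers=[B; D/F/H; G/C/A] holding=E
     unstack(H, F) → towers=[B; D/F; E; G/C/A] holding=H  ← match
         pickup(B) → towers=[D/F/H; E; G/C/A] holding=B

unstack(H, F)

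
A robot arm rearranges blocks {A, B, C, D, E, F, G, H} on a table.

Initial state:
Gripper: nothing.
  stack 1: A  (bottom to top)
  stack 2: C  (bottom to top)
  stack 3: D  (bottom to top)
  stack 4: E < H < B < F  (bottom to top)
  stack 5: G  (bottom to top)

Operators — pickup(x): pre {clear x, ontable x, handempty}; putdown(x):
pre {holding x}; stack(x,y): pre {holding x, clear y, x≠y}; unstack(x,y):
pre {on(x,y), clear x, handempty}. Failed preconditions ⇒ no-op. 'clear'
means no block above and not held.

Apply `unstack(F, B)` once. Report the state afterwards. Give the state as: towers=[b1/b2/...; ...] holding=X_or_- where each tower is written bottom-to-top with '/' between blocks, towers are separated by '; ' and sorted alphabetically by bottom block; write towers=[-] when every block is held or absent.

towers=[A; C; D; E/H/B; G] holding=F

before: towers=[A; C; D; E/H/B/F; G] holding=-
pre[unstack(F, B)]: on(F,B) ✓, clear(F) ✓, handempty ✓
all met → apply unstack(F, B)
after:  towers=[A; C; D; E/H/B; G] holding=F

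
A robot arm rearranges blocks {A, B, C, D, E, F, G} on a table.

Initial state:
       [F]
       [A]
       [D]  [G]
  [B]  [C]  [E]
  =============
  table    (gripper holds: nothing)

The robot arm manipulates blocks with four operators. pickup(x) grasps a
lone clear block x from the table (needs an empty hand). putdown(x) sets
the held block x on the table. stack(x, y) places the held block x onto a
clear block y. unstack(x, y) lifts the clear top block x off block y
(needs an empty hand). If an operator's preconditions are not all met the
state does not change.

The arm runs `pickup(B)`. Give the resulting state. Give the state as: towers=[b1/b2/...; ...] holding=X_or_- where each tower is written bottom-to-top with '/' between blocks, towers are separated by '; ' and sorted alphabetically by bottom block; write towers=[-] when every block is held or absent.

before: towers=[B; C/D/A/F; E/G] holding=-
pre[pickup(B)]: clear(B) yes, ontable(B) yes, handempty yes
all met → apply pickup(B)
after:  towers=[C/D/A/F; E/G] holding=B

towers=[C/D/A/F; E/G] holding=B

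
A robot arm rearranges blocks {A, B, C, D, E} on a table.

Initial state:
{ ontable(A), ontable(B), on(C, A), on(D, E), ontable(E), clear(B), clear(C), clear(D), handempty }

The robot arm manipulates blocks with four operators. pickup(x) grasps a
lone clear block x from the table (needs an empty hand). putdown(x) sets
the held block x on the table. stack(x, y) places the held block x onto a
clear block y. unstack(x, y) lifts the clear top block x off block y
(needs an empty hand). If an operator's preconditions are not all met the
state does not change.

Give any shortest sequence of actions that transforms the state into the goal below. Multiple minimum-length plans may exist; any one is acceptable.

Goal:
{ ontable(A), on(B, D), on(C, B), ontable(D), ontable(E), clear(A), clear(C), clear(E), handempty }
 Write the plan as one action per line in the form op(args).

step 1 (unstack(D, E)): towers=[A/C; B; E] holding=D
step 2 (putdown(D)): towers=[A/C; B; D; E] holding=-
step 3 (pickup(B)): towers=[A/C; D; E] holding=B
step 4 (stack(B, D)): towers=[A/C; D/B; E] holding=-
step 5 (unstack(C, A)): towers=[A; D/B; E] holding=C
step 6 (stack(C, B)): towers=[A; D/B/C; E] holding=-
goal check: towers=[A; D/B/C; E] holding=- — reached (length 6, optimal by BFS)

unstack(D, E)
putdown(D)
pickup(B)
stack(B, D)
unstack(C, A)
stack(C, B)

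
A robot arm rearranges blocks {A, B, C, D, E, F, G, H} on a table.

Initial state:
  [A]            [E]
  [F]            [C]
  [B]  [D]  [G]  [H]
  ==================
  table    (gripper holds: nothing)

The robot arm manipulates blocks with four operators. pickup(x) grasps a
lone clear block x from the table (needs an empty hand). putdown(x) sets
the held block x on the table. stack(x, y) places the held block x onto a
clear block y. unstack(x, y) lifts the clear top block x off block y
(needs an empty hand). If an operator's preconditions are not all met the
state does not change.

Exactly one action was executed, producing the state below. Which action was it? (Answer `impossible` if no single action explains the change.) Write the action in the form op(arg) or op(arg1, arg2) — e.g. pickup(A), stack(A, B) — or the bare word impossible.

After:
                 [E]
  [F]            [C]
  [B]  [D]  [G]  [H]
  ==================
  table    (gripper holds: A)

unstack(A, F)

target: towers=[B/F; D; G; H/C/E] holding=A
         pickup(G) → towers=[B/F/A; D; H/C/E] holding=G
     unstack(A, F) → towers=[B/F; D; G; H/C/E] holding=A  ← match
     unstack(E, C) → towers=[B/F/A; D; G; H/C] holding=E
         pickup(D) → towers=[B/F/A; G; H/C/E] holding=D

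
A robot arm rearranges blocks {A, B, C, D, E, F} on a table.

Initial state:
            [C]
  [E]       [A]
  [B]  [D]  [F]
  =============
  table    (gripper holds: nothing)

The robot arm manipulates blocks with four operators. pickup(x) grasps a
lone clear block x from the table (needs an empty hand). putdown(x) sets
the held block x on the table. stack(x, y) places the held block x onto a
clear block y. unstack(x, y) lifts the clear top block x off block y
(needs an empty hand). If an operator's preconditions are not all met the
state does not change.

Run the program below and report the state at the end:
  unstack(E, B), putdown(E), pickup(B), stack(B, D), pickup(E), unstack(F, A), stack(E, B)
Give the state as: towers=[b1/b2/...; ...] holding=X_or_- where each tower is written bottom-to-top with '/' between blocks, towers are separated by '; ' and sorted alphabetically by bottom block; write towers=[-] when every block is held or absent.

towers=[D/B/E; F/A/C] holding=-

step 1 (unstack(E, B)): towers=[B; D; F/A/C] holding=E
step 2 (putdown(E)): towers=[B; D; E; F/A/C] holding=-
step 3 (pickup(B)): towers=[D; E; F/A/C] holding=B
step 4 (stack(B, D)): towers=[D/B; E; F/A/C] holding=-
step 5 (pickup(E)): towers=[D/B; F/A/C] holding=E
step 6 (unstack(F, A)) [no-op]: towers=[D/B; F/A/C] holding=E
step 7 (stack(E, B)): towers=[D/B/E; F/A/C] holding=-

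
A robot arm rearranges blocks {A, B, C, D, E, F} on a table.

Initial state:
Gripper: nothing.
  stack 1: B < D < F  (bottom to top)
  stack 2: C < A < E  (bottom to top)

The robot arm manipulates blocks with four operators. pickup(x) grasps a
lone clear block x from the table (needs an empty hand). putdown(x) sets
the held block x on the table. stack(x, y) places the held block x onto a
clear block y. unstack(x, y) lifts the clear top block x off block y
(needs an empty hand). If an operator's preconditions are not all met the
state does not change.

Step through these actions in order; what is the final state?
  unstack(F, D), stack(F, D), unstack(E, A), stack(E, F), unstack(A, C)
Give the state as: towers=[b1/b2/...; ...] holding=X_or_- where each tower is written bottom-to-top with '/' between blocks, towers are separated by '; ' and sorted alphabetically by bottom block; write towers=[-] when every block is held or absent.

towers=[B/D/F/E; C] holding=A

step 1 (unstack(F, D)): towers=[B/D; C/A/E] holding=F
step 2 (stack(F, D)): towers=[B/D/F; C/A/E] holding=-
step 3 (unstack(E, A)): towers=[B/D/F; C/A] holding=E
step 4 (stack(E, F)): towers=[B/D/F/E; C/A] holding=-
step 5 (unstack(A, C)): towers=[B/D/F/E; C] holding=A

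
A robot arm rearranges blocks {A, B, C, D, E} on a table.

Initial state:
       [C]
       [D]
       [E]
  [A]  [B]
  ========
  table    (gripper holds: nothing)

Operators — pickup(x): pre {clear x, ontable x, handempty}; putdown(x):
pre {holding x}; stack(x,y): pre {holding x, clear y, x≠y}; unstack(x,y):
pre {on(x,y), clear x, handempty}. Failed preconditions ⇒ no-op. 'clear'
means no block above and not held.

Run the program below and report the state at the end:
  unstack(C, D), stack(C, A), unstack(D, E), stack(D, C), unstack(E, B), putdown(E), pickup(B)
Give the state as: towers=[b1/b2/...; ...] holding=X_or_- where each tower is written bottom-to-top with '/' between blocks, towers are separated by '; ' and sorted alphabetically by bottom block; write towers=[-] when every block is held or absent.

step 1 (unstack(C, D)): towers=[A; B/E/D] holding=C
step 2 (stack(C, A)): towers=[A/C; B/E/D] holding=-
step 3 (unstack(D, E)): towers=[A/C; B/E] holding=D
step 4 (stack(D, C)): towers=[A/C/D; B/E] holding=-
step 5 (unstack(E, B)): towers=[A/C/D; B] holding=E
step 6 (putdown(E)): towers=[A/C/D; B; E] holding=-
step 7 (pickup(B)): towers=[A/C/D; E] holding=B

towers=[A/C/D; E] holding=B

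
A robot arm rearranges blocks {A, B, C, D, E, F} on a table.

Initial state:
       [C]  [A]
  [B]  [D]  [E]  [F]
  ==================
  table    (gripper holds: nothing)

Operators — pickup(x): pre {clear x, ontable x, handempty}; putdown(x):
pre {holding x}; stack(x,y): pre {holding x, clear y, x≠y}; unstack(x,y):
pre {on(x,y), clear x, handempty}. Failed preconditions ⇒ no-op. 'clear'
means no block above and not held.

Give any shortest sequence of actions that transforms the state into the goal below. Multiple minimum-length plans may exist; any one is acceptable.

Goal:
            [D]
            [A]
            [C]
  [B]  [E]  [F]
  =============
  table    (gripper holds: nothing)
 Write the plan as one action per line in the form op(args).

unstack(C, D)
stack(C, F)
unstack(A, E)
stack(A, C)
pickup(D)
stack(D, A)

step 1 (unstack(C, D)): towers=[B; D; E/A; F] holding=C
step 2 (stack(C, F)): towers=[B; D; E/A; F/C] holding=-
step 3 (unstack(A, E)): towers=[B; D; E; F/C] holding=A
step 4 (stack(A, C)): towers=[B; D; E; F/C/A] holding=-
step 5 (pickup(D)): towers=[B; E; F/C/A] holding=D
step 6 (stack(D, A)): towers=[B; E; F/C/A/D] holding=-
goal check: towers=[B; E; F/C/A/D] holding=- — reached (length 6, optimal by BFS)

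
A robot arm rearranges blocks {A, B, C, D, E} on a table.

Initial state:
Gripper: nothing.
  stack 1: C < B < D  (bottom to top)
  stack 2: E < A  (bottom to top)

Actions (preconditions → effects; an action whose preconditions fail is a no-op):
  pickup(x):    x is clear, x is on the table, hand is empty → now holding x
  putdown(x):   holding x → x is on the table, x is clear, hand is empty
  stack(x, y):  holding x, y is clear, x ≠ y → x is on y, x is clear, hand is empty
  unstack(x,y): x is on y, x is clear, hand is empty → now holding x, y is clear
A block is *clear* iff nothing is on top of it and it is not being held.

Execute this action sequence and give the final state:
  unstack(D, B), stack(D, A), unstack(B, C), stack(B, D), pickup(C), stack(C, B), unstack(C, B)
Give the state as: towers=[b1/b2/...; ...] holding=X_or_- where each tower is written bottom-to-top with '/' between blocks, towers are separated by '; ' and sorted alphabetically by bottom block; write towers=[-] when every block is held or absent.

towers=[E/A/D/B] holding=C

step 1 (unstack(D, B)): towers=[C/B; E/A] holding=D
step 2 (stack(D, A)): towers=[C/B; E/A/D] holding=-
step 3 (unstack(B, C)): towers=[C; E/A/D] holding=B
step 4 (stack(B, D)): towers=[C; E/A/D/B] holding=-
step 5 (pickup(C)): towers=[E/A/D/B] holding=C
step 6 (stack(C, B)): towers=[E/A/D/B/C] holding=-
step 7 (unstack(C, B)): towers=[E/A/D/B] holding=C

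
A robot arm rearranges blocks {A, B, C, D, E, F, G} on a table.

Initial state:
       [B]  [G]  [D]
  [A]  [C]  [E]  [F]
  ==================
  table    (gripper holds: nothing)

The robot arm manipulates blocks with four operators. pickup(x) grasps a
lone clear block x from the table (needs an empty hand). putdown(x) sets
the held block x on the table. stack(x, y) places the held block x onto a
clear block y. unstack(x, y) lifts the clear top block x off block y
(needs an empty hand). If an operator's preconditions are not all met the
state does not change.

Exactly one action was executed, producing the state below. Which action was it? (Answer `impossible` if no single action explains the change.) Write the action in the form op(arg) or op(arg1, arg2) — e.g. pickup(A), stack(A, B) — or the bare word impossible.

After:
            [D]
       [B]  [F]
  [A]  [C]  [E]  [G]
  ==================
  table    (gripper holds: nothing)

impossible

target: towers=[A; C/B; E/F/D; G] holding=-
     unstack(B, C) → towers=[A; C; E/G; F/D] holding=B
     unstack(G, E) → towers=[A; C/B; E; F/D] holding=G
     unstack(D, F) → towers=[A; C/B; E/G; F] holding=D
         pickup(A) → towers=[C/B; E/G; F/D] holding=A
none of the 4 applicable actions match → impossible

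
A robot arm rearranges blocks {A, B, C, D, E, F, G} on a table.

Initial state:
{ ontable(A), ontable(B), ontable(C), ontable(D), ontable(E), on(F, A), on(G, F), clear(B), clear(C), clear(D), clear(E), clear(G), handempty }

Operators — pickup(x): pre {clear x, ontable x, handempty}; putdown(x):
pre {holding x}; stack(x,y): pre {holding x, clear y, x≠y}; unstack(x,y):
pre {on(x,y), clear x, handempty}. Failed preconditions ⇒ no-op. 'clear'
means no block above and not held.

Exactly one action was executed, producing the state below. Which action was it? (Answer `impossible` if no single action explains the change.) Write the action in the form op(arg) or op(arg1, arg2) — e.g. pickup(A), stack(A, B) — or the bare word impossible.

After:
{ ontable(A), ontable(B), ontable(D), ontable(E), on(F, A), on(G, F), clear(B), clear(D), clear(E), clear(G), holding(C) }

pickup(C)

target: towers=[A/F/G; B; D; E] holding=C
         pickup(B) → towers=[A/F/G; C; D; E] holding=B
     unstack(G, F) → towers=[A/F; B; C; D; E] holding=G
         pickup(D) → towers=[A/F/G; B; C; E] holding=D
         pickup(E) → towers=[A/F/G; B; C; D] holding=E
         pickup(C) → towers=[A/F/G; B; D; E] holding=C  ← match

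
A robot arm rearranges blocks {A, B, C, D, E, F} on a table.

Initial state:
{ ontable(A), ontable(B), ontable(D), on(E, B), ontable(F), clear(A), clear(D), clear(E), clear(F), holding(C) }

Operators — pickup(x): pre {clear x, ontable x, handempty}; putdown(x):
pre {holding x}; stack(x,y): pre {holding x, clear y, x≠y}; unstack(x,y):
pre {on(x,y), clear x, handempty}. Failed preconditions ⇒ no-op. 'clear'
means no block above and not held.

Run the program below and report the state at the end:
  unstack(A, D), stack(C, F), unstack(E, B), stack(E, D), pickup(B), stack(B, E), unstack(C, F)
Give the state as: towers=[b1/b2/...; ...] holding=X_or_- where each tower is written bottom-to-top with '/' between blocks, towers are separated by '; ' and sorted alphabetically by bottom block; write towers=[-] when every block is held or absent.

step 1 (unstack(A, D)) [no-op]: towers=[A; B/E; D; F] holding=C
step 2 (stack(C, F)): towers=[A; B/E; D; F/C] holding=-
step 3 (unstack(E, B)): towers=[A; B; D; F/C] holding=E
step 4 (stack(E, D)): towers=[A; B; D/E; F/C] holding=-
step 5 (pickup(B)): towers=[A; D/E; F/C] holding=B
step 6 (stack(B, E)): towers=[A; D/E/B; F/C] holding=-
step 7 (unstack(C, F)): towers=[A; D/E/B; F] holding=C

towers=[A; D/E/B; F] holding=C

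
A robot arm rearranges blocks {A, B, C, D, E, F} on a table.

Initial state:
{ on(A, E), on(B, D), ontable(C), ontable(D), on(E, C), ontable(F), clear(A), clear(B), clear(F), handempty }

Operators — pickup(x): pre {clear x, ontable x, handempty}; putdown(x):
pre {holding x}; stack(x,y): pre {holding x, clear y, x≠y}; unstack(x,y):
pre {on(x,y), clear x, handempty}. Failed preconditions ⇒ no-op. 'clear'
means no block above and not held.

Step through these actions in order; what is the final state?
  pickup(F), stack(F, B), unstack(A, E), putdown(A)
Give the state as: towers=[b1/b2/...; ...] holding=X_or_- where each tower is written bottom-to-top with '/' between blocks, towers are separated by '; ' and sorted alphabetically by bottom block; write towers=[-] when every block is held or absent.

towers=[A; C/E; D/B/F] holding=-

step 1 (pickup(F)): towers=[C/E/A; D/B] holding=F
step 2 (stack(F, B)): towers=[C/E/A; D/B/F] holding=-
step 3 (unstack(A, E)): towers=[C/E; D/B/F] holding=A
step 4 (putdown(A)): towers=[A; C/E; D/B/F] holding=-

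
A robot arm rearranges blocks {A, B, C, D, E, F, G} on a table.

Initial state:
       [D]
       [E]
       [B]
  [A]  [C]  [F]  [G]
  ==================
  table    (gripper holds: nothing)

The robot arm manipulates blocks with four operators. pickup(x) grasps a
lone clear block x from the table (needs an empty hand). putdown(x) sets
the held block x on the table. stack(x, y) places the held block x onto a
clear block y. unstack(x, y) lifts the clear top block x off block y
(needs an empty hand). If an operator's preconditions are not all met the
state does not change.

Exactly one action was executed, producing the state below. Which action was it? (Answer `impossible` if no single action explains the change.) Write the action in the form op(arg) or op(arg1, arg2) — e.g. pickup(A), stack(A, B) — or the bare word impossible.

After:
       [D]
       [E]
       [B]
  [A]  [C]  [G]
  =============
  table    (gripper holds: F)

pickup(F)

target: towers=[A; C/B/E/D; G] holding=F
         pickup(F) → towers=[A; C/B/E/D; G] holding=F  ← match
         pickup(G) → towers=[A; C/B/E/D; F] holding=G
     unstack(D, E) → towers=[A; C/B/E; F; G] holding=D
         pickup(A) → towers=[C/B/E/D; F; G] holding=A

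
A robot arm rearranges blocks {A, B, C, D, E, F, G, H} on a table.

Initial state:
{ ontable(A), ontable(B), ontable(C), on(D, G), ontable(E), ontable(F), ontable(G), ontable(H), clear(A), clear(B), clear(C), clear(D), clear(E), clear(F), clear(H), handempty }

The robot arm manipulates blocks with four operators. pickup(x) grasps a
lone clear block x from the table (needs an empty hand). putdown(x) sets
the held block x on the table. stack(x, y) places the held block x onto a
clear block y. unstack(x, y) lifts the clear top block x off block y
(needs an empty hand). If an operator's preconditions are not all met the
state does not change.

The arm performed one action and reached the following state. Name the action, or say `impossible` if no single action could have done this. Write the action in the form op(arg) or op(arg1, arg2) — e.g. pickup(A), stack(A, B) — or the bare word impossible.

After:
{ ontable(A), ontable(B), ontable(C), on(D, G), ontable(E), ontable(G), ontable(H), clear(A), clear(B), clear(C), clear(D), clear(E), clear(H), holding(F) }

pickup(F)

target: towers=[A; B; C; E; G/D; H] holding=F
         pickup(A) → towers=[B; C; E; F; G/D; H] holding=A
         pickup(E) → towers=[A; B; C; F; G/D; H] holding=E
         pickup(H) → towers=[A; B; C; E; F; G/D] holding=H
         pickup(B) → towers=[A; C; E; F; G/D; H] holding=B
         pickup(F) → towers=[A; B; C; E; G/D; H] holding=F  ← match
     unstack(D, G) → towers=[A; B; C; E; F; G; H] holding=D
         pickup(C) → towers=[A; B; E; F; G/D; H] holding=C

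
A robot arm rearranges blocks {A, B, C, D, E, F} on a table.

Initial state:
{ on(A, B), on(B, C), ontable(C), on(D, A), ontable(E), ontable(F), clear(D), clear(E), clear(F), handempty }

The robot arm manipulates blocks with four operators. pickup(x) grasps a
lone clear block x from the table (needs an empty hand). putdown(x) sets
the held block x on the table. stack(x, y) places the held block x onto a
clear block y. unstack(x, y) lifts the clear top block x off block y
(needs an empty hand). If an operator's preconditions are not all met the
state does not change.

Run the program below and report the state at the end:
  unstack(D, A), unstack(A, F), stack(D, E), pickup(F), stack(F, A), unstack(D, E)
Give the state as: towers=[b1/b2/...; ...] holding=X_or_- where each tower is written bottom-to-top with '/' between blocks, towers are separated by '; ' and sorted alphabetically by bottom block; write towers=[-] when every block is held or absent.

step 1 (unstack(D, A)): towers=[C/B/A; E; F] holding=D
step 2 (unstack(A, F)) [no-op]: towers=[C/B/A; E; F] holding=D
step 3 (stack(D, E)): towers=[C/B/A; E/D; F] holding=-
step 4 (pickup(F)): towers=[C/B/A; E/D] holding=F
step 5 (stack(F, A)): towers=[C/B/A/F; E/D] holding=-
step 6 (unstack(D, E)): towers=[C/B/A/F; E] holding=D

towers=[C/B/A/F; E] holding=D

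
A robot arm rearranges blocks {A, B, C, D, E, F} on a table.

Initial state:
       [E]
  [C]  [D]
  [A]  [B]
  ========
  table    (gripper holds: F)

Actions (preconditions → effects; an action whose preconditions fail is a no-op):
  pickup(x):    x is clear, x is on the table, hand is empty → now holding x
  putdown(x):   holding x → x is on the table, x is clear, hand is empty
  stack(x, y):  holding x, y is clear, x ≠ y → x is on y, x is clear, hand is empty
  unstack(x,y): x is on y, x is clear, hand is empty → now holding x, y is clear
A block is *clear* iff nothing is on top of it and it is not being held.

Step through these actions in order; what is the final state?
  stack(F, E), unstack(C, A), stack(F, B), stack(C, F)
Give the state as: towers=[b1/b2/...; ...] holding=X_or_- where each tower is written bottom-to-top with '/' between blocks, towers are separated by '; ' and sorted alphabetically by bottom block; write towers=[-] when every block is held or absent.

towers=[A; B/D/E/F/C] holding=-

step 1 (stack(F, E)): towers=[A/C; B/D/E/F] holding=-
step 2 (unstack(C, A)): towers=[A; B/D/E/F] holding=C
step 3 (stack(F, B)) [no-op]: towers=[A; B/D/E/F] holding=C
step 4 (stack(C, F)): towers=[A; B/D/E/F/C] holding=-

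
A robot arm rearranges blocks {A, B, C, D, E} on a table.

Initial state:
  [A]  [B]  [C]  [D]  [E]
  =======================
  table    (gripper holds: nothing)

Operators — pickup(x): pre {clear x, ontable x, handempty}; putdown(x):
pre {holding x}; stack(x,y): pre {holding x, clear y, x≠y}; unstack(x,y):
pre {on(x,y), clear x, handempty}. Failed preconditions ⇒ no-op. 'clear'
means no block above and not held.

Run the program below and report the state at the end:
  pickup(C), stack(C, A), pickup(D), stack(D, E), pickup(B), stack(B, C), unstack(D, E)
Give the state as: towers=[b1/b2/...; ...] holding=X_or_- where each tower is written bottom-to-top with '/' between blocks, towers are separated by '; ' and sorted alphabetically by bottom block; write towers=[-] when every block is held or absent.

step 1 (pickup(C)): towers=[A; B; D; E] holding=C
step 2 (stack(C, A)): towers=[A/C; B; D; E] holding=-
step 3 (pickup(D)): towers=[A/C; B; E] holding=D
step 4 (stack(D, E)): towers=[A/C; B; E/D] holding=-
step 5 (pickup(B)): towers=[A/C; E/D] holding=B
step 6 (stack(B, C)): towers=[A/C/B; E/D] holding=-
step 7 (unstack(D, E)): towers=[A/C/B; E] holding=D

towers=[A/C/B; E] holding=D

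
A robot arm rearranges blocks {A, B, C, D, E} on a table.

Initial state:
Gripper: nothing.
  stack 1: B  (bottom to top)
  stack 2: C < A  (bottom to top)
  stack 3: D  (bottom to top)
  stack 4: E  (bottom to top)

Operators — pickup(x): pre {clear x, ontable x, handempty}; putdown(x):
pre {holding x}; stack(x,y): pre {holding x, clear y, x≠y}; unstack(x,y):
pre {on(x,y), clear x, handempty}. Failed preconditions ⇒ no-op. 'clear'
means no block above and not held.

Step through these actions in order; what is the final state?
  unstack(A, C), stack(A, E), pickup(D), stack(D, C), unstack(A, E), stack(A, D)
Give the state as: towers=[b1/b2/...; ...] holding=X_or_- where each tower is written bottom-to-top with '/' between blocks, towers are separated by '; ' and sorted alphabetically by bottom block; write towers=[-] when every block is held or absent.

step 1 (unstack(A, C)): towers=[B; C; D; E] holding=A
step 2 (stack(A, E)): towers=[B; C; D; E/A] holding=-
step 3 (pickup(D)): towers=[B; C; E/A] holding=D
step 4 (stack(D, C)): towers=[B; C/D; E/A] holding=-
step 5 (unstack(A, E)): towers=[B; C/D; E] holding=A
step 6 (stack(A, D)): towers=[B; C/D/A; E] holding=-

towers=[B; C/D/A; E] holding=-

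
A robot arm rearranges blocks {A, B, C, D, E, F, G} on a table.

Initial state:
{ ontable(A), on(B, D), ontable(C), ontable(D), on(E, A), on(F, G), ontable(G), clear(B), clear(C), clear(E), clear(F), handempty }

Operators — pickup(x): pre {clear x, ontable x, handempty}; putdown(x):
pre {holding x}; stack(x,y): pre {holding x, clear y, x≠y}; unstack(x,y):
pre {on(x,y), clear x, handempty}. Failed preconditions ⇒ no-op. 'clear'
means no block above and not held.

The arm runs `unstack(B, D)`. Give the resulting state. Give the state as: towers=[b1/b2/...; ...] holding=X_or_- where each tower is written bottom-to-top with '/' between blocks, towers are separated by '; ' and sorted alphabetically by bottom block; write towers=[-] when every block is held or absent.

before: towers=[A/E; C; D/B; G/F] holding=-
pre[unstack(B, D)]: on(B,D) yes, clear(B) yes, handempty yes
all met → apply unstack(B, D)
after:  towers=[A/E; C; D; G/F] holding=B

towers=[A/E; C; D; G/F] holding=B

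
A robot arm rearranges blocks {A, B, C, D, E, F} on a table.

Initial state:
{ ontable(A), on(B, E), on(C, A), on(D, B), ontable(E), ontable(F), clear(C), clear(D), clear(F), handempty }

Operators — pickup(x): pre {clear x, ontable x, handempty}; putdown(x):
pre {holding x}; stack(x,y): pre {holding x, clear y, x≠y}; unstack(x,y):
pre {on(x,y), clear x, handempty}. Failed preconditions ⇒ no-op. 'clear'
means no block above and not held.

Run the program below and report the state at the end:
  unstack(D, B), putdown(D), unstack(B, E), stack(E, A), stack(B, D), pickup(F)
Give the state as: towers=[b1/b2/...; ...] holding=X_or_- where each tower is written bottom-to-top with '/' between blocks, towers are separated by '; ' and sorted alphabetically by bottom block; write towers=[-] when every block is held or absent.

step 1 (unstack(D, B)): towers=[A/C; E/B; F] holding=D
step 2 (putdown(D)): towers=[A/C; D; E/B; F] holding=-
step 3 (unstack(B, E)): towers=[A/C; D; E; F] holding=B
step 4 (stack(E, A)) [no-op]: towers=[A/C; D; E; F] holding=B
step 5 (stack(B, D)): towers=[A/C; D/B; E; F] holding=-
step 6 (pickup(F)): towers=[A/C; D/B; E] holding=F

towers=[A/C; D/B; E] holding=F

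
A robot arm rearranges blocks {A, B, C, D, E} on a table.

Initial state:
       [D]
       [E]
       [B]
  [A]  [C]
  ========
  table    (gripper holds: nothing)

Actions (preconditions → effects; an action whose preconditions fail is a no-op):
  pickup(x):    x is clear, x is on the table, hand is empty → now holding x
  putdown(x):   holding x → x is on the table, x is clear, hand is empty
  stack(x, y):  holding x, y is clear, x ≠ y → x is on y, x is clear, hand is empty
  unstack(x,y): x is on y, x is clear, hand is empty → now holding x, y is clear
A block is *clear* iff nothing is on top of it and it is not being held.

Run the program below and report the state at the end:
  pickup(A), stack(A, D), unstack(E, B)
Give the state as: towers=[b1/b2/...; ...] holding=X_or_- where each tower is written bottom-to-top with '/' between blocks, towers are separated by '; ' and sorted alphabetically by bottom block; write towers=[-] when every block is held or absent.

step 1 (pickup(A)): towers=[C/B/E/D] holding=A
step 2 (stack(A, D)): towers=[C/B/E/D/A] holding=-
step 3 (unstack(E, B)) [no-op]: towers=[C/B/E/D/A] holding=-

towers=[C/B/E/D/A] holding=-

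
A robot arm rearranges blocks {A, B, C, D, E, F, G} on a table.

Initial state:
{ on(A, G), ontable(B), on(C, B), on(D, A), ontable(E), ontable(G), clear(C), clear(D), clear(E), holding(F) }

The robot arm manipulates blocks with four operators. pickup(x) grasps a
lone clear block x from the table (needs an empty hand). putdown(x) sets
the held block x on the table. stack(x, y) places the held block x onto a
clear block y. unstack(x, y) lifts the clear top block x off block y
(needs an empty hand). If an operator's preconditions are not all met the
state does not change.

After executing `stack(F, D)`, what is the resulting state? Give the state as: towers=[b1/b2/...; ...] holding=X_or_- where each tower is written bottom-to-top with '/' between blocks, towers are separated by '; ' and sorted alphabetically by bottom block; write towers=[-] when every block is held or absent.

before: towers=[B/C; E; G/A/D] holding=F
pre[stack(F, D)]: holding(F) ✓, clear(D) ✓, F≠D ✓
all met → apply stack(F, D)
after:  towers=[B/C; E; G/A/D/F] holding=-

towers=[B/C; E; G/A/D/F] holding=-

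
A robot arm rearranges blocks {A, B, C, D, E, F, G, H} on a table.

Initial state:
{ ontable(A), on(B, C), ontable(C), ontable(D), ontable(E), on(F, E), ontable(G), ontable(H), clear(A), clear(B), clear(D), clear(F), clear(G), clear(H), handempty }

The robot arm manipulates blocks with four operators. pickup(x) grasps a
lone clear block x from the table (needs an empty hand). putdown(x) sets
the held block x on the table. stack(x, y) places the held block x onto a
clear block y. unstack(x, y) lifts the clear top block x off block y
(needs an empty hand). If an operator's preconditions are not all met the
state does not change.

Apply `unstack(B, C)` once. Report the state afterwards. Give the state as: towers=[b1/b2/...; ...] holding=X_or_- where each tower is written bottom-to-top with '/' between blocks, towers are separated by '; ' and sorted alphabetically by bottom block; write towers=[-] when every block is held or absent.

before: towers=[A; C/B; D; E/F; G; H] holding=-
pre[unstack(B, C)]: on(B,C) yes, clear(B) yes, handempty yes
all met → apply unstack(B, C)
after:  towers=[A; C; D; E/F; G; H] holding=B

towers=[A; C; D; E/F; G; H] holding=B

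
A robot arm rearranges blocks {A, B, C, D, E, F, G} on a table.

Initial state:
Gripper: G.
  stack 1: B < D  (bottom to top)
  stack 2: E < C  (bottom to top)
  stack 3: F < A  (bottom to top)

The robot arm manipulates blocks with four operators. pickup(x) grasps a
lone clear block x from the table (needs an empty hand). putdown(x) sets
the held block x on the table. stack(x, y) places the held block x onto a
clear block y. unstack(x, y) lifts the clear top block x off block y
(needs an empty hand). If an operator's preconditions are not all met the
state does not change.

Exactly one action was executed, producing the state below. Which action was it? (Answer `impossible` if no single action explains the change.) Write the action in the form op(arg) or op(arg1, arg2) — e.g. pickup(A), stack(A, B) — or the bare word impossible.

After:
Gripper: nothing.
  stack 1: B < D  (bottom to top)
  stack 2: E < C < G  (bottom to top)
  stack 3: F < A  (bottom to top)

stack(G, C)

target: towers=[B/D; E/C/G; F/A] holding=-
        putdown(G) → towers=[B/D; E/C; F/A; G] holding=-
       stack(G, D) → towers=[B/D/G; E/C; F/A] holding=-
       stack(G, A) → towers=[B/D; E/C; F/A/G] holding=-
       stack(G, C) → towers=[B/D; E/C/G; F/A] holding=-  ← match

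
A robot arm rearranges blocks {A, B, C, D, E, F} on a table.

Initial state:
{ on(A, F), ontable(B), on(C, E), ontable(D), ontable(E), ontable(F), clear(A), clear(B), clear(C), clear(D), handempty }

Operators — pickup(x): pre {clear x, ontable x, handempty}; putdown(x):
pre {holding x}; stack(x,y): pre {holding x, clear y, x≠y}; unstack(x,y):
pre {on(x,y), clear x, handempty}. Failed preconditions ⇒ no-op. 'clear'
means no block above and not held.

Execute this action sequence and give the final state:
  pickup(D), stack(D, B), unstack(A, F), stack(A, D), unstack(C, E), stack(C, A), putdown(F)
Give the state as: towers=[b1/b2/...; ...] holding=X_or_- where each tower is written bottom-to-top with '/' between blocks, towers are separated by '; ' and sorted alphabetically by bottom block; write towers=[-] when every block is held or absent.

step 1 (pickup(D)): towers=[B; E/C; F/A] holding=D
step 2 (stack(D, B)): towers=[B/D; E/C; F/A] holding=-
step 3 (unstack(A, F)): towers=[B/D; E/C; F] holding=A
step 4 (stack(A, D)): towers=[B/D/A; E/C; F] holding=-
step 5 (unstack(C, E)): towers=[B/D/A; E; F] holding=C
step 6 (stack(C, A)): towers=[B/D/A/C; E; F] holding=-
step 7 (putdown(F)) [no-op]: towers=[B/D/A/C; E; F] holding=-

towers=[B/D/A/C; E; F] holding=-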